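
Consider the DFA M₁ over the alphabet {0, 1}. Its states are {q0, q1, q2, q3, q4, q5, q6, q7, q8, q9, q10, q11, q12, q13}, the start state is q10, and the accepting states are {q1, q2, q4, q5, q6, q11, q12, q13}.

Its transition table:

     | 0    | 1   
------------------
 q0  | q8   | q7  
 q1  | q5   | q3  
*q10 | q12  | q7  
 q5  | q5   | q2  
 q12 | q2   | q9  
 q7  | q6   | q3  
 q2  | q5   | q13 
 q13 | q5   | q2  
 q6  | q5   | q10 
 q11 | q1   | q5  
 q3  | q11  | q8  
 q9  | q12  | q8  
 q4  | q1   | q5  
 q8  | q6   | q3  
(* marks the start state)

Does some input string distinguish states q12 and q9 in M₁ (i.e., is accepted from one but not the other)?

Reachable states from the start: {q1,q2,q3,q5,q6,q7,q8,q9,q10,q11,q12,q13}. Unreachable: {q0,q4} — drop them.
P0 = {q1,q2,q5,q6,q11,q12,q13} | {q3,q7,q8,q9,q10}.
Refine {q1,q2,q5,q6,q11,q12,q13} on symbol 1: members go to different blocks, giving {q2,q5,q11,q13} and {q1,q6,q12}.
Split {q2,q5,q11,q13} by δ(·,0) → {q2,q5,q13} and {q11}.
On input 0, block {q3,q7,q8,q9,q10} splits into {q7,q8,q9,q10} and {q3}.
Refine {q7,q8,q9,q10} on symbol 1: members go to different blocks, giving {q7,q8} and {q9,q10}.
Refine {q1,q6,q12} on symbol 1: members go to different blocks, giving {q6,q12} and {q1}.
Stable partition: {q2,q5,q13} | {q7,q8} | {q6,q12} | {q11} | {q3} | {q9,q10} | {q1} — 7 equivalence classes.
q12 and q9 end up in different blocks, so they are distinguishable. For instance, the string 'ε' is accepted from only q12.

Yes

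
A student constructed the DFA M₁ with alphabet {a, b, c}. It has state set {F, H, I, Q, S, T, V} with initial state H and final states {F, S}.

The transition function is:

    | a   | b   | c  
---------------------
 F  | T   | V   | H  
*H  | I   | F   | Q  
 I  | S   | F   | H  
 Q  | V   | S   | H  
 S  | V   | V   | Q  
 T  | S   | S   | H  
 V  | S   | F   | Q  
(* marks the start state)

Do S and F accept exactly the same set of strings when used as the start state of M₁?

Initial partition by acceptance: {F,S} | {H,I,Q,T,V}.
Split {H,I,Q,T,V} by δ(·,a) → {I,T,V} and {H,Q}.
The partition is now stable with 3 blocks: {F,S} | {I,T,V} | {H,Q}.
S and F lie in the same block of the stable partition, so they are equivalent — no string distinguishes them.

Yes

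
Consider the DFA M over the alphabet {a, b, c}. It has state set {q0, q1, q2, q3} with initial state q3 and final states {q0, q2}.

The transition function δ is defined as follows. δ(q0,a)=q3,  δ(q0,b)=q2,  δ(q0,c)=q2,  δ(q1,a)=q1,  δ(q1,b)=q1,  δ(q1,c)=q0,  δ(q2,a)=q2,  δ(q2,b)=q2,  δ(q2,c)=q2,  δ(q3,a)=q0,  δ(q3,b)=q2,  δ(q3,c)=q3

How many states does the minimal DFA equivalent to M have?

3

Reachable states from the start: {q0,q2,q3}. Unreachable: {q1} — drop them.
P0 = {q0,q2} | {q3}.
On input a, block {q0,q2} splits into {q0} and {q2}.
Stable partition: {q0} | {q3} | {q2} — 3 equivalence classes.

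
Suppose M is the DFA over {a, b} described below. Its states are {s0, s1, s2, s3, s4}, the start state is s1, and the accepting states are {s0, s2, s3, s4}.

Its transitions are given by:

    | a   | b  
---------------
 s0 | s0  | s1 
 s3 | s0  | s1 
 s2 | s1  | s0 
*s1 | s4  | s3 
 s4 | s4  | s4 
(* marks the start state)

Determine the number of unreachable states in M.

1

Starting at s1 and following transitions, the reachable set is {s0, s1, s3, s4}. That leaves s2 unreachable — 1 in total.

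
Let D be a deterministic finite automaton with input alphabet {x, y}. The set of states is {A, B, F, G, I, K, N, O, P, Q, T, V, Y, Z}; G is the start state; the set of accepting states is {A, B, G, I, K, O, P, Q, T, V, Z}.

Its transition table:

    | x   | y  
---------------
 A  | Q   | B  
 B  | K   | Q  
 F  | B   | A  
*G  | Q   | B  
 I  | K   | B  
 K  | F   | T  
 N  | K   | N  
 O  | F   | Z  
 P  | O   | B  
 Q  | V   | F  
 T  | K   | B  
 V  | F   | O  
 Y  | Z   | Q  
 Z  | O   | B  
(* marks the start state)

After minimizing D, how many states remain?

First remove the unreachable states {I,N,P,Y}; 10 states remain.
P0 = {A,B,G,K,O,Q,T,V,Z} | {F}.
Refine {A,B,G,K,O,Q,T,V,Z} on symbol x: members go to different blocks, giving {A,B,G,Q,T,Z} and {K,O,V}.
Split {A,B,G,Q,T,Z} by δ(·,x) → {B,Q,T,Z} and {A,G}.
Split {B,Q,T,Z} by δ(·,y) → {B,T,Z} and {Q}.
On input y, block {B,T,Z} splits into {T,Z} and {B}.
On input y, block {K,O,V} splits into {K,O} and {V}.
No further refinement is possible. Final partition (7 blocks): {T,Z} | {F} | {K,O} | {A,G} | {Q} | {B} | {V}.

7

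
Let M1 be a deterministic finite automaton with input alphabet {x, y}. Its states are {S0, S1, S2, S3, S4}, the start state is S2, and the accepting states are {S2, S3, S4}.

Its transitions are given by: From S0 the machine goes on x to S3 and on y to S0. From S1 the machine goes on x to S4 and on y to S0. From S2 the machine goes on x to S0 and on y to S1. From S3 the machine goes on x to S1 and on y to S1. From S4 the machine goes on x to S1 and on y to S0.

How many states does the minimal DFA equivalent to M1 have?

Start with accepting vs non-accepting: {S2,S3,S4} | {S0,S1}.
The partition is now stable with 2 blocks: {S2,S3,S4} | {S0,S1}.

2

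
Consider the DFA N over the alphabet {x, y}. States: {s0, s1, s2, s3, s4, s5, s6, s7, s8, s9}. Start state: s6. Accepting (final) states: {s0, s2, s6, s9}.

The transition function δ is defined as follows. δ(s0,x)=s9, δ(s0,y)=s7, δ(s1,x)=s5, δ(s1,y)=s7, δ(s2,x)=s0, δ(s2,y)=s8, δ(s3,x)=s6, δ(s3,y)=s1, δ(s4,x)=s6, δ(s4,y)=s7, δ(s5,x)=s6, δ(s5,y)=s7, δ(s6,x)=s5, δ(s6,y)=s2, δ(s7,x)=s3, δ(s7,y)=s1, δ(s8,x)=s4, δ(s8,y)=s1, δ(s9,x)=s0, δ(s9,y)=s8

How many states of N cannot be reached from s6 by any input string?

0

Exploring from s6, all states are eventually visited, so none are unreachable.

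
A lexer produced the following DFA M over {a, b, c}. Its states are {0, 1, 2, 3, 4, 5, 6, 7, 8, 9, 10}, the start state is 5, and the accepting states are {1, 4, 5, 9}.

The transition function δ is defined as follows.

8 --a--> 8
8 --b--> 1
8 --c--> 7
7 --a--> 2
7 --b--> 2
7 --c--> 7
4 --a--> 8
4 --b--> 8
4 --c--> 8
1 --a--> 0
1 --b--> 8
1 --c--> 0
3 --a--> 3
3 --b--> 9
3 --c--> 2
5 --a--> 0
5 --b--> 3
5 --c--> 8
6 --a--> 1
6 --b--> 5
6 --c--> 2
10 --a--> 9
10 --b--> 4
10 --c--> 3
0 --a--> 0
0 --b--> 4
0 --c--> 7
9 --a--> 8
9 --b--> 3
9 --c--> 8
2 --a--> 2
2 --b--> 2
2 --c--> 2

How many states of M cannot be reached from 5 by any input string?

2

Starting at 5 and following transitions, the reachable set is {0, 1, 2, 3, 4, 5, 7, 8, 9}. That leaves 6, 10 unreachable — 2 in total.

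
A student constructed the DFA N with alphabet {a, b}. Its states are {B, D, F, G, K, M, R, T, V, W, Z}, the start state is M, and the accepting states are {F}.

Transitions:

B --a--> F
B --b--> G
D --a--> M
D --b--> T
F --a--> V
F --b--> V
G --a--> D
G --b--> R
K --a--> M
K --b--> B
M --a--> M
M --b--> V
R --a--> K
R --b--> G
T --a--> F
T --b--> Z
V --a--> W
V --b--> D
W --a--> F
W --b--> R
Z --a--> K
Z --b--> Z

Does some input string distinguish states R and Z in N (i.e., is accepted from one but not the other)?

P0 = {F} | {B,D,G,K,M,R,T,V,W,Z}.
On input a, block {B,D,G,K,M,R,T,V,W,Z} splits into {D,G,K,M,R,V,Z} and {B,T,W}.
Split {D,G,K,M,R,V,Z} by δ(·,a) → {D,G,K,M,R,Z} and {V}.
Refine {D,G,K,M,R,Z} on symbol b: members go to different blocks, giving {G,R,Z} and {D,K} and {M}.
The partition is now stable with 6 blocks: {F} | {G,R,Z} | {B,T,W} | {V} | {D,K} | {M}.
R and Z lie in the same block of the stable partition, so they are equivalent — no string distinguishes them.

No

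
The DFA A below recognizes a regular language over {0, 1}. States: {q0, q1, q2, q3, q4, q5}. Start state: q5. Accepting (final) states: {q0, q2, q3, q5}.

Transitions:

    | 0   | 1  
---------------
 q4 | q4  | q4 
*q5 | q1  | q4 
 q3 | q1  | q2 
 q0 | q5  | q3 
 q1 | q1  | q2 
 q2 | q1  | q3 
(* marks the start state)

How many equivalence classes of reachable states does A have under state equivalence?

Reachable states from the start: {q1,q2,q3,q4,q5}. Unreachable: {q0} — drop them.
Initial partition by acceptance: {q2,q3,q5} | {q1,q4}.
On input 1, block {q2,q3,q5} splits into {q2,q3} and {q5}.
On input 1, block {q1,q4} splits into {q1} and {q4}.
No further refinement is possible. Final partition (4 blocks): {q2,q3} | {q1} | {q5} | {q4}.

4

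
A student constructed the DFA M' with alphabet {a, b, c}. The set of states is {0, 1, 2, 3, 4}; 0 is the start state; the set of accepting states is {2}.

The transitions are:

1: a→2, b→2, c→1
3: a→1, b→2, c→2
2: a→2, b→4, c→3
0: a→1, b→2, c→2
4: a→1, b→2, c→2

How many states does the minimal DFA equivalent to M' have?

3

Every state is reachable, so we keep all 5.
Start with accepting vs non-accepting: {2} | {0,1,3,4}.
Refine {0,1,3,4} on symbol a: members go to different blocks, giving {0,3,4} and {1}.
No further refinement is possible. Final partition (3 blocks): {2} | {0,3,4} | {1}.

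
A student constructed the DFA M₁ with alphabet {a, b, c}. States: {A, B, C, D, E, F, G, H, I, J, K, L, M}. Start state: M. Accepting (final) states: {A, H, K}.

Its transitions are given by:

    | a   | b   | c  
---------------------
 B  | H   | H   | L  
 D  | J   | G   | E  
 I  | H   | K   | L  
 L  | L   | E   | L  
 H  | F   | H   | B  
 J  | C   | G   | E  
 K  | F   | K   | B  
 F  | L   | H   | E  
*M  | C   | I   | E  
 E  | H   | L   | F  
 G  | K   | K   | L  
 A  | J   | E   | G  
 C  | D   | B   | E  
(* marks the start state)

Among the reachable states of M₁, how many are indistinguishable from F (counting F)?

1

Reachable states from the start: {B,C,D,E,F,G,H,I,J,K,L,M}. Unreachable: {A} — drop them.
Initial partition by acceptance: {H,K} | {B,C,D,E,F,G,I,J,L,M}.
Split {B,C,D,E,F,G,I,J,L,M} by δ(·,a) → {C,D,F,J,L,M} and {B,E,G,I}.
On input b, block {C,D,F,J,L,M} splits into {C,D,J,L,M} and {F}.
On input c, block {C,D,J,L,M} splits into {C,D,J,M} and {L}.
Split {B,E,G,I} by δ(·,b) → {B,G,I} and {E}.
No further refinement is possible. Final partition (6 blocks): {H,K} | {C,D,J,M} | {B,G,I} | {F} | {L} | {E}.
The equivalence class containing F is {F}, of size 1.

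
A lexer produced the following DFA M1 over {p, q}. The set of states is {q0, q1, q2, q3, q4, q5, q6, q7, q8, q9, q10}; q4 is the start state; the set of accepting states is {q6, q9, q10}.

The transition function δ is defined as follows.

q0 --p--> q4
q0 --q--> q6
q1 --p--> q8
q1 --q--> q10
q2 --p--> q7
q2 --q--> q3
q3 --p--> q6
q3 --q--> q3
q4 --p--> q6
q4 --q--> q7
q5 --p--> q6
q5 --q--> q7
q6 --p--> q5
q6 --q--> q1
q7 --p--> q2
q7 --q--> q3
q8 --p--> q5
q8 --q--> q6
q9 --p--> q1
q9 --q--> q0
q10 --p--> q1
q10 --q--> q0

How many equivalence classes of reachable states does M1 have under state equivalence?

7

First remove the unreachable states {q9}; 10 states remain.
Start with accepting vs non-accepting: {q6,q10} | {q0,q1,q2,q3,q4,q5,q7,q8}.
Split {q0,q1,q2,q3,q4,q5,q7,q8} by δ(·,p) → {q0,q1,q2,q7,q8} and {q3,q4,q5}.
Split {q6,q10} by δ(·,p) → {q6} and {q10}.
Split {q0,q1,q2,q7,q8} by δ(·,p) → {q1,q2,q7} and {q0,q8}.
Split {q1,q2,q7} by δ(·,p) → {q2,q7} and {q1}.
On input q, block {q3,q4,q5} splits into {q4,q5} and {q3}.
Stable partition: {q6} | {q2,q7} | {q4,q5} | {q10} | {q0,q8} | {q1} | {q3} — 7 equivalence classes.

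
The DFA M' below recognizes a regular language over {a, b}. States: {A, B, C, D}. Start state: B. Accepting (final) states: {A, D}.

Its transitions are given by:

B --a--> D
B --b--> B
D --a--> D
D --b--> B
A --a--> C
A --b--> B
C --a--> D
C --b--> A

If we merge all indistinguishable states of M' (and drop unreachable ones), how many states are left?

Reachable states from the start: {B,D}. Unreachable: {A,C} — drop them.
Start with accepting vs non-accepting: {D} | {B}.
The partition is now stable with 2 blocks: {D} | {B}.

2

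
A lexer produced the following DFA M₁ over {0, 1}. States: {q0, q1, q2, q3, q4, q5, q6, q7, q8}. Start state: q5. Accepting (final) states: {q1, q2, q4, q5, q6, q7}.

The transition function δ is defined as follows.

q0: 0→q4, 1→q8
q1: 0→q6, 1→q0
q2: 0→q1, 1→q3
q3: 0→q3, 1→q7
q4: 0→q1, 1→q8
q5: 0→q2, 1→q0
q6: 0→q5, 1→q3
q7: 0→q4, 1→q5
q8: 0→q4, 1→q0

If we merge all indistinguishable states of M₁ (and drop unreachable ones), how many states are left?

6

Every state is reachable, so we keep all 9.
Initial partition by acceptance: {q1,q2,q4,q5,q6,q7} | {q0,q3,q8}.
On input 1, block {q1,q2,q4,q5,q6,q7} splits into {q1,q2,q4,q5,q6} and {q7}.
Refine {q0,q3,q8} on symbol 0: members go to different blocks, giving {q0,q8} and {q3}.
Split {q1,q2,q4,q5,q6} by δ(·,1) → {q1,q4,q5} and {q2,q6}.
Refine {q1,q4,q5} on symbol 0: members go to different blocks, giving {q1,q5} and {q4}.
The partition is now stable with 6 blocks: {q1,q5} | {q0,q8} | {q7} | {q3} | {q2,q6} | {q4}.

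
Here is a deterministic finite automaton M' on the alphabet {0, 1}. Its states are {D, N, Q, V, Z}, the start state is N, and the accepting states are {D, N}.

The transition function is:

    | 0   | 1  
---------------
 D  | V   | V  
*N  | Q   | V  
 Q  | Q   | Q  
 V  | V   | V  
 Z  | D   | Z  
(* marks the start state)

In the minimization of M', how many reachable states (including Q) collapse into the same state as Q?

States {D,Z} cannot be reached from the start state, so discard them.
Start with accepting vs non-accepting: {N} | {Q,V}.
No further refinement is possible. Final partition (2 blocks): {N} | {Q,V}.
The equivalence class containing Q is {Q,V}, of size 2.

2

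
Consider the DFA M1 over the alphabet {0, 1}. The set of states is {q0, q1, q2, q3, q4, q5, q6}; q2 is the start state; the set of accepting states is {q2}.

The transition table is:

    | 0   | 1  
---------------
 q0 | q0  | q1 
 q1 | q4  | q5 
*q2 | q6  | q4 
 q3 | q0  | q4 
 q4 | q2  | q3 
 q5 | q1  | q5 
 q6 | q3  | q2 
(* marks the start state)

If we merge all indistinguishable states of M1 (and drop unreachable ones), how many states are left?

Every state is reachable, so we keep all 7.
Start with accepting vs non-accepting: {q2} | {q0,q1,q3,q4,q5,q6}.
On input 0, block {q0,q1,q3,q4,q5,q6} splits into {q0,q1,q3,q5,q6} and {q4}.
Split {q0,q1,q3,q5,q6} by δ(·,0) → {q0,q3,q5,q6} and {q1}.
Refine {q0,q3,q5,q6} on symbol 0: members go to different blocks, giving {q0,q3,q6} and {q5}.
On input 1, block {q0,q3,q6} splits into {q0} and {q3} and {q6}.
The partition is now stable with 7 blocks: {q2} | {q0} | {q4} | {q1} | {q5} | {q3} | {q6}.

7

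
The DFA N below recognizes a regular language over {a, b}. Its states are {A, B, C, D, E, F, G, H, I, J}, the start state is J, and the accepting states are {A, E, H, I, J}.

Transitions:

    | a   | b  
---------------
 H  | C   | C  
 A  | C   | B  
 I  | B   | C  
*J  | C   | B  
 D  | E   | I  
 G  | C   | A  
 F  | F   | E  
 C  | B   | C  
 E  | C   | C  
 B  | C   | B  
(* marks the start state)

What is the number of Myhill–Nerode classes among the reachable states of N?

First remove the unreachable states {A,D,E,F,G,H,I}; 3 states remain.
P0 = {J} | {B,C}.
The partition is now stable with 2 blocks: {J} | {B,C}.

2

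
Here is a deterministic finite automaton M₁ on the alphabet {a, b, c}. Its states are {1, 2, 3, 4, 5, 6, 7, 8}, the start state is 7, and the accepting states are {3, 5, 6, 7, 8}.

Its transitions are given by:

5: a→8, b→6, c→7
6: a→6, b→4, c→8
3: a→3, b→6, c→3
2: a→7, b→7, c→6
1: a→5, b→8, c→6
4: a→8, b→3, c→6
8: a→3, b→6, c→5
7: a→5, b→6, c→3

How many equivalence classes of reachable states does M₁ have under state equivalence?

First remove the unreachable states {1,2}; 6 states remain.
Initial partition by acceptance: {3,5,6,7,8} | {4}.
On input b, block {3,5,6,7,8} splits into {3,5,7,8} and {6}.
Stable partition: {3,5,7,8} | {4} | {6} — 3 equivalence classes.

3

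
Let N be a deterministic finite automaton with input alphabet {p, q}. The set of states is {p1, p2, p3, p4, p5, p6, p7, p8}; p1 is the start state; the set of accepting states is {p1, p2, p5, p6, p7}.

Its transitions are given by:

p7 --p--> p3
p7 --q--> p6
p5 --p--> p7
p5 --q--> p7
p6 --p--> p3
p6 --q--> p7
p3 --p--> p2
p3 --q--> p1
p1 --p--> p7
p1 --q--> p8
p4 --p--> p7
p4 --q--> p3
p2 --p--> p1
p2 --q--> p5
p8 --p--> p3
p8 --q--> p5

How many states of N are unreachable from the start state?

BFS from p1 reaches {p1, p2, p3, p5, p6, p7, p8}; the 1 state(s) p4 are never visited.

1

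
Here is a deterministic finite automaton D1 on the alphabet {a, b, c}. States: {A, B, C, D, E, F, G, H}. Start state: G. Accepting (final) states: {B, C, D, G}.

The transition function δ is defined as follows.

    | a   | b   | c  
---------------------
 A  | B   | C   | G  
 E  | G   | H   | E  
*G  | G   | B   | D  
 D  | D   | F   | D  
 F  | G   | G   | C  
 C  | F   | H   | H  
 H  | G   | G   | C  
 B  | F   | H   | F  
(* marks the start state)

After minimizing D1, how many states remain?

Reachable states from the start: {B,C,D,F,G,H}. Unreachable: {A,E} — drop them.
Initial partition by acceptance: {B,C,D,G} | {F,H}.
On input a, block {B,C,D,G} splits into {B,C} and {D,G}.
Refine {D,G} on symbol b: members go to different blocks, giving {D} and {G}.
The partition is now stable with 4 blocks: {B,C} | {F,H} | {D} | {G}.

4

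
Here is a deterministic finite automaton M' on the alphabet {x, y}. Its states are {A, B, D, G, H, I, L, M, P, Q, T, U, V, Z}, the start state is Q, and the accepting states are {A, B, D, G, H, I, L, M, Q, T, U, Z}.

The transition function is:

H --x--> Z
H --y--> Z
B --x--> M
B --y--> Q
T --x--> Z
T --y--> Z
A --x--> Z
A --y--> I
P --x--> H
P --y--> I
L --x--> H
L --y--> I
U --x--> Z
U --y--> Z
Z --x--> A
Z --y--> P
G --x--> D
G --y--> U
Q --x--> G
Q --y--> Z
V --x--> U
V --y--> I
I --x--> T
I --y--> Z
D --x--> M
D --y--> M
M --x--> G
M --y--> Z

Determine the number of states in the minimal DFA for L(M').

8

States {B,L,V} cannot be reached from the start state, so discard them.
Initial partition by acceptance: {A,D,G,H,I,M,Q,T,U,Z} | {P}.
Refine {A,D,G,H,I,M,Q,T,U,Z} on symbol y: members go to different blocks, giving {A,D,G,H,I,M,Q,T,U} and {Z}.
Refine {A,D,G,H,I,M,Q,T,U} on symbol x: members go to different blocks, giving {D,G,I,M,Q} and {A,H,T,U}.
Refine {D,G,I,M,Q} on symbol x: members go to different blocks, giving {D,G,M,Q} and {I}.
Refine {D,G,M,Q} on symbol y: members go to different blocks, giving {M,Q} and {G} and {D}.
Refine {A,H,T,U} on symbol y: members go to different blocks, giving {H,T,U} and {A}.
Stable partition: {M,Q} | {P} | {Z} | {H,T,U} | {I} | {G} | {D} | {A} — 8 equivalence classes.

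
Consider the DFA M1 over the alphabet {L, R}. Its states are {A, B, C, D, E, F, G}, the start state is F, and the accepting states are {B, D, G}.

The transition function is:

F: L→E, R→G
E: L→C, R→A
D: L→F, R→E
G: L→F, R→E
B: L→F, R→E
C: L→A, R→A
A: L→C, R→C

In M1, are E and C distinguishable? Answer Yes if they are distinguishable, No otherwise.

No

States {B,D} cannot be reached from the start state, so discard them.
P0 = {G} | {A,C,E,F}.
Refine {A,C,E,F} on symbol R: members go to different blocks, giving {A,C,E} and {F}.
The partition is now stable with 3 blocks: {G} | {A,C,E} | {F}.
E and C lie in the same block of the stable partition, so they are equivalent — no string distinguishes them.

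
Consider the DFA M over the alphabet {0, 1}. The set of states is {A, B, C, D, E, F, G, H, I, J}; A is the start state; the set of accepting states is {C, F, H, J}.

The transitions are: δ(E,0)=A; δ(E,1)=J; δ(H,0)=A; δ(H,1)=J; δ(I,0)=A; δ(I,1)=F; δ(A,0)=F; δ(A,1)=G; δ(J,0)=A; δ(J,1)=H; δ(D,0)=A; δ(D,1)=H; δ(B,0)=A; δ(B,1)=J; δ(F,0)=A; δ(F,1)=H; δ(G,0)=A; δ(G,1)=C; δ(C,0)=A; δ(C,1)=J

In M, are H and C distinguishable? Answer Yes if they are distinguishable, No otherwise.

No

First remove the unreachable states {B,D,E,I}; 6 states remain.
Initial partition by acceptance: {C,F,H,J} | {A,G}.
Refine {A,G} on symbol 0: members go to different blocks, giving {A} and {G}.
Stable partition: {C,F,H,J} | {A} | {G} — 3 equivalence classes.
H and C lie in the same block of the stable partition, so they are equivalent — no string distinguishes them.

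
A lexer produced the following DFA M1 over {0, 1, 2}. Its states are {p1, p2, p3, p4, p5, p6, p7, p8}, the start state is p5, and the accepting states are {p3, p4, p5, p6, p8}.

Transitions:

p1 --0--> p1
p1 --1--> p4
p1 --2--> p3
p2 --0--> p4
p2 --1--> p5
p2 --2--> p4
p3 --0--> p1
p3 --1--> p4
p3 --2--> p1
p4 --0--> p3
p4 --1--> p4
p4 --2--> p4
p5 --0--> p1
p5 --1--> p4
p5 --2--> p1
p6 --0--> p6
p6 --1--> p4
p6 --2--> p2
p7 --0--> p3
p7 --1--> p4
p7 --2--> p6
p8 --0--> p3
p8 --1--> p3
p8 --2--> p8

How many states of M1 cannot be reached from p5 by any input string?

BFS from p5 reaches {p1, p3, p4, p5}; the 4 state(s) p2, p6, p7, p8 are never visited.

4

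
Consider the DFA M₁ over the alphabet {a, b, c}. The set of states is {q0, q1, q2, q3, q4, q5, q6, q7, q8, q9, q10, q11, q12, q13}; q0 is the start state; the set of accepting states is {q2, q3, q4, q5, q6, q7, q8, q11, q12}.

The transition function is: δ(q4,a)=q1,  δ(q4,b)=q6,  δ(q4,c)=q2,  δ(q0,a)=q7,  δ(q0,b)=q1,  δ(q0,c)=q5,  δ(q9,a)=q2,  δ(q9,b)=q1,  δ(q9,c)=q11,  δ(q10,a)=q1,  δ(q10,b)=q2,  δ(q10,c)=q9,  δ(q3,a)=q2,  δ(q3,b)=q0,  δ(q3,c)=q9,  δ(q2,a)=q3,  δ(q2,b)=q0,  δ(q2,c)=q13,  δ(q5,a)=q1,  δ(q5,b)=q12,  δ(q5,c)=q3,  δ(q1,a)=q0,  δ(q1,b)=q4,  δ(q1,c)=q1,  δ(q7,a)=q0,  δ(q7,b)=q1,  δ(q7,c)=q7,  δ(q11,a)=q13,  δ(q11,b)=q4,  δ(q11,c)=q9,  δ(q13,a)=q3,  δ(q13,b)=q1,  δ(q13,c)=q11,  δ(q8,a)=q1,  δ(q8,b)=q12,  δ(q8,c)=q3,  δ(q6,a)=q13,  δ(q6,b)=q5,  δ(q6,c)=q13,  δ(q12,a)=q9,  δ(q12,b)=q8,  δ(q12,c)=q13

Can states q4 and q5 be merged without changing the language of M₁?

First remove the unreachable states {q10}; 13 states remain.
Start with accepting vs non-accepting: {q2,q3,q4,q5,q6,q7,q8,q11,q12} | {q0,q1,q9,q13}.
On input a, block {q2,q3,q4,q5,q6,q7,q8,q11,q12} splits into {q4,q5,q6,q7,q8,q11,q12} and {q2,q3}.
On input b, block {q4,q5,q6,q7,q8,q11,q12} splits into {q4,q5,q6,q8,q11,q12} and {q7}.
Refine {q4,q5,q6,q8,q11,q12} on symbol c: members go to different blocks, giving {q4,q5,q8} and {q6,q11,q12}.
On input a, block {q0,q1,q9,q13} splits into {q9,q13} and {q0} and {q1}.
The partition is now stable with 7 blocks: {q4,q5,q8} | {q9,q13} | {q2,q3} | {q7} | {q6,q11,q12} | {q0} | {q1}.
q4 and q5 lie in the same block of the stable partition, so they are equivalent — no string distinguishes them.

Yes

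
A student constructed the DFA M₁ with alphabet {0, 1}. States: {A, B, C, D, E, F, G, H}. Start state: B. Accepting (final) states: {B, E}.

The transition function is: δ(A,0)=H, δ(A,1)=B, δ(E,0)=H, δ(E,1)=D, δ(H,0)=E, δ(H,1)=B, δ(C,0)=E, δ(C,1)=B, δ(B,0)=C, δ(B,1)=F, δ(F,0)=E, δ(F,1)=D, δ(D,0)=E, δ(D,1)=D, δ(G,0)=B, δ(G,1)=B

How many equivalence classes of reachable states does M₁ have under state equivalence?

Reachable states from the start: {B,C,D,E,F,H}. Unreachable: {A,G} — drop them.
P0 = {B,E} | {C,D,F,H}.
Split {C,D,F,H} by δ(·,1) → {C,H} and {D,F}.
Stable partition: {B,E} | {C,H} | {D,F} — 3 equivalence classes.

3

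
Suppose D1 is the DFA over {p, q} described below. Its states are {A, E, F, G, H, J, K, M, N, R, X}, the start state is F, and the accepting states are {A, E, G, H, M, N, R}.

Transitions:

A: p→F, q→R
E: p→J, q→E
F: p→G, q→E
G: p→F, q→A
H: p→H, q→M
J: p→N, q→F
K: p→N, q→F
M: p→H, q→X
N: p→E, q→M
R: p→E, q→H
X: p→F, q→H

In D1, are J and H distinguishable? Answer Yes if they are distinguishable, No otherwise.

Yes

Reachable states from the start: {A,E,F,G,H,J,M,N,R,X}. Unreachable: {K} — drop them.
P0 = {A,E,G,H,M,N,R} | {F,J,X}.
On input p, block {A,E,G,H,M,N,R} splits into {H,M,N,R} and {A,E,G}.
On input p, block {H,M,N,R} splits into {N,R} and {H,M}.
On input p, block {F,J,X} splits into {X} and {F} and {J}.
Refine {A,E,G} on symbol p: members go to different blocks, giving {A,G} and {E}.
Refine {A,G} on symbol q: members go to different blocks, giving {G} and {A}.
Split {H,M} by δ(·,q) → {M} and {H}.
On input q, block {N,R} splits into {N} and {R}.
No further refinement is possible. Final partition (10 blocks): {N} | {X} | {G} | {M} | {F} | {J} | {E} | {A} | {H} | {R}.
J and H end up in different blocks, so they are distinguishable. For instance, the string 'ε' is accepted from only H.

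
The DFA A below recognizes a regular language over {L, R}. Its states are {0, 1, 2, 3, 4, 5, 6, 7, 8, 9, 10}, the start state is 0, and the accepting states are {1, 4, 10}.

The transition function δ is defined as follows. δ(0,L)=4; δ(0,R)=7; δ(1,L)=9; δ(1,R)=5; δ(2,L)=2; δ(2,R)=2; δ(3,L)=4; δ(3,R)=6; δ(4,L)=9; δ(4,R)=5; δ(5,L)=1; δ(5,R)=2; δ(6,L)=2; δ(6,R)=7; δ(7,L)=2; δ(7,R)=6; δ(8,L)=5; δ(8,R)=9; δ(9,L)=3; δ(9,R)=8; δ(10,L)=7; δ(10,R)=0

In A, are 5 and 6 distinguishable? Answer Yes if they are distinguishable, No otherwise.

Yes

First remove the unreachable states {10}; 10 states remain.
Start with accepting vs non-accepting: {1,4} | {0,2,3,5,6,7,8,9}.
Split {0,2,3,5,6,7,8,9} by δ(·,L) → {2,6,7,8,9} and {0,3,5}.
On input L, block {2,6,7,8,9} splits into {2,6,7} and {8,9}.
The partition is now stable with 4 blocks: {1,4} | {2,6,7} | {0,3,5} | {8,9}.
5 and 6 end up in different blocks, so they are distinguishable. For instance, the string 'L' is accepted from only 5.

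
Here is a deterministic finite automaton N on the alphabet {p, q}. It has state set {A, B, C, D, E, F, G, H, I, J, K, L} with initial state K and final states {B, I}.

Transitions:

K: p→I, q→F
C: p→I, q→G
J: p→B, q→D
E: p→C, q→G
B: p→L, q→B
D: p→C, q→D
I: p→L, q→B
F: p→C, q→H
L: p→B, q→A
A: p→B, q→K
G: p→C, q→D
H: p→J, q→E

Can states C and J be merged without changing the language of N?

Yes

Every state is reachable, so we keep all 12.
P0 = {B,I} | {A,C,D,E,F,G,H,J,K,L}.
Refine {A,C,D,E,F,G,H,J,K,L} on symbol p: members go to different blocks, giving {A,C,J,K,L} and {D,E,F,G,H}.
Split {A,C,J,K,L} by δ(·,q) → {C,J,K} and {A,L}.
Refine {A,L} on symbol q: members go to different blocks, giving {A} and {L}.
No further refinement is possible. Final partition (5 blocks): {B,I} | {C,J,K} | {D,E,F,G,H} | {A} | {L}.
C and J lie in the same block of the stable partition, so they are equivalent — no string distinguishes them.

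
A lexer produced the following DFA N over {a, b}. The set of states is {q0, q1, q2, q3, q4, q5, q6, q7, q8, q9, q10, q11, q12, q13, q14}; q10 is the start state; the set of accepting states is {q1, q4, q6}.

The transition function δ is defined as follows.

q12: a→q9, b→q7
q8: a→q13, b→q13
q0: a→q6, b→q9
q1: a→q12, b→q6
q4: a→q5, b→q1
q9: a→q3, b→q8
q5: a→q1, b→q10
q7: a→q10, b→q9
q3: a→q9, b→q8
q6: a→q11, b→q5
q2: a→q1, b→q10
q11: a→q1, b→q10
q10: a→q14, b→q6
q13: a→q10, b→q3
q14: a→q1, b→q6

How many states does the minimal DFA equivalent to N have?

First remove the unreachable states {q0,q2,q4}; 12 states remain.
Start with accepting vs non-accepting: {q1,q6} | {q3,q5,q7,q8,q9,q10,q11,q12,q13,q14}.
Split {q1,q6} by δ(·,b) → {q1} and {q6}.
Refine {q3,q5,q7,q8,q9,q10,q11,q12,q13,q14} on symbol a: members go to different blocks, giving {q3,q7,q8,q9,q10,q12,q13} and {q5,q11,q14}.
Split {q3,q7,q8,q9,q10,q12,q13} by δ(·,a) → {q3,q7,q8,q9,q12,q13} and {q10}.
Refine {q3,q7,q8,q9,q12,q13} on symbol a: members go to different blocks, giving {q3,q8,q9,q12} and {q7,q13}.
On input a, block {q3,q8,q9,q12} splits into {q3,q9,q12} and {q8}.
Refine {q3,q9,q12} on symbol b: members go to different blocks, giving {q3,q9} and {q12}.
On input b, block {q5,q11,q14} splits into {q5,q11} and {q14}.
Stable partition: {q1} | {q3,q9} | {q6} | {q5,q11} | {q10} | {q7,q13} | {q8} | {q12} | {q14} — 9 equivalence classes.

9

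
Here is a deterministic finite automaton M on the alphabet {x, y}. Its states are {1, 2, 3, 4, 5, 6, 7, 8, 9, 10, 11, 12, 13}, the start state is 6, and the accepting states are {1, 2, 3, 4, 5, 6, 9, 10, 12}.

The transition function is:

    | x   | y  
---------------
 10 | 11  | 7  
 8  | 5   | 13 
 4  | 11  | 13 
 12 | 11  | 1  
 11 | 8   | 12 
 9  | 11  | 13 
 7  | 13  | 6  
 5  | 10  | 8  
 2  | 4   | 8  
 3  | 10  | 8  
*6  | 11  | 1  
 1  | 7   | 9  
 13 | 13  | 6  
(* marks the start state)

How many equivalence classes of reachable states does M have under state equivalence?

States {2,3,4} cannot be reached from the start state, so discard them.
Start with accepting vs non-accepting: {1,5,6,9,10,12} | {7,8,11,13}.
On input x, block {1,5,6,9,10,12} splits into {1,6,9,10,12} and {5}.
Split {1,6,9,10,12} by δ(·,y) → {1,6,12} and {9,10}.
Refine {1,6,12} on symbol y: members go to different blocks, giving {6,12} and {1}.
Split {7,8,11,13} by δ(·,x) → {7,11,13} and {8}.
Refine {7,11,13} on symbol x: members go to different blocks, giving {7,13} and {11}.
The partition is now stable with 7 blocks: {6,12} | {7,13} | {5} | {9,10} | {1} | {8} | {11}.

7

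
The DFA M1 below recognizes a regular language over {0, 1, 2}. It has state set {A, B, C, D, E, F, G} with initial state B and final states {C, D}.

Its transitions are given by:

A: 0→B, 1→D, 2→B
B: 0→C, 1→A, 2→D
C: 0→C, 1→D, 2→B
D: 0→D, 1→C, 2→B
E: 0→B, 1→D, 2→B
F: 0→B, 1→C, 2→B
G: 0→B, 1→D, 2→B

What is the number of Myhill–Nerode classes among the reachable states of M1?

States {E,F,G} cannot be reached from the start state, so discard them.
P0 = {C,D} | {A,B}.
On input 0, block {A,B} splits into {A} and {B}.
The partition is now stable with 3 blocks: {C,D} | {A} | {B}.

3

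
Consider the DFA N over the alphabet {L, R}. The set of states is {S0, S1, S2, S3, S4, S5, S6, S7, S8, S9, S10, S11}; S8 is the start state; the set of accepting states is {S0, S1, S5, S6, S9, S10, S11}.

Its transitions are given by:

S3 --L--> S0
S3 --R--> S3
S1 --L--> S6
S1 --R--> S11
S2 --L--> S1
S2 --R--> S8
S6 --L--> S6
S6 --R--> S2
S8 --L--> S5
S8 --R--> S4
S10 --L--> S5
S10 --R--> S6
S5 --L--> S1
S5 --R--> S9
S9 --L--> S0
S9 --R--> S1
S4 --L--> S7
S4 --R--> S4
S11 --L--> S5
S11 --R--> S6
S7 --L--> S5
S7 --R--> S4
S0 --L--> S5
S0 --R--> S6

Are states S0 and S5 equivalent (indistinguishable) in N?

States {S3,S10} cannot be reached from the start state, so discard them.
Start with accepting vs non-accepting: {S0,S1,S5,S6,S9,S11} | {S2,S4,S7,S8}.
On input R, block {S0,S1,S5,S6,S9,S11} splits into {S0,S1,S5,S9,S11} and {S6}.
Split {S0,S1,S5,S9,S11} by δ(·,L) → {S0,S5,S9,S11} and {S1}.
Refine {S0,S5,S9,S11} on symbol L: members go to different blocks, giving {S0,S9,S11} and {S5}.
Refine {S0,S9,S11} on symbol L: members go to different blocks, giving {S0,S11} and {S9}.
Split {S2,S4,S7,S8} by δ(·,L) → {S7,S8} and {S2} and {S4}.
No further refinement is possible. Final partition (8 blocks): {S0,S11} | {S7,S8} | {S6} | {S1} | {S5} | {S9} | {S2} | {S4}.
S0 and S5 end up in different blocks, so they are distinguishable. For instance, the string 'RR' is accepted from only S5.

No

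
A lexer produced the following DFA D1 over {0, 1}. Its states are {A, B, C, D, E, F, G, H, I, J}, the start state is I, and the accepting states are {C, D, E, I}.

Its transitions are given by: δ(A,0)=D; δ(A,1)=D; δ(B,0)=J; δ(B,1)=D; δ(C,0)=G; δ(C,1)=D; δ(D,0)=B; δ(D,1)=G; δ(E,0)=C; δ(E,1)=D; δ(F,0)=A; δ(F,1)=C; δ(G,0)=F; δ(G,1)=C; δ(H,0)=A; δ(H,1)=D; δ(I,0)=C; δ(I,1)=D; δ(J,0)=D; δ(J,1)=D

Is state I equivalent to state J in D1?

No

States {E,H} cannot be reached from the start state, so discard them.
Initial partition by acceptance: {C,D,I} | {A,B,F,G,J}.
On input 0, block {C,D,I} splits into {C,D} and {I}.
On input 1, block {C,D} splits into {C} and {D}.
On input 0, block {A,B,F,G,J} splits into {B,F,G} and {A,J}.
On input 0, block {B,F,G} splits into {B,F} and {G}.
Refine {B,F} on symbol 1: members go to different blocks, giving {B} and {F}.
No further refinement is possible. Final partition (7 blocks): {C} | {B} | {I} | {D} | {A,J} | {G} | {F}.
I and J end up in different blocks, so they are distinguishable. For instance, the string 'ε' is accepted from only I.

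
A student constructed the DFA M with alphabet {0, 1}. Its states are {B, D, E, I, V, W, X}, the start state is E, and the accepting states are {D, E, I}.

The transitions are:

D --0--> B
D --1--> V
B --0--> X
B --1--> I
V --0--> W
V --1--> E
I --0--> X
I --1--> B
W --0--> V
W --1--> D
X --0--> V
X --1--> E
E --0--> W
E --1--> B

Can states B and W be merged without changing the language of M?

Every state is reachable, so we keep all 7.
P0 = {D,E,I} | {B,V,W,X}.
Stable partition: {D,E,I} | {B,V,W,X} — 2 equivalence classes.
B and W lie in the same block of the stable partition, so they are equivalent — no string distinguishes them.

Yes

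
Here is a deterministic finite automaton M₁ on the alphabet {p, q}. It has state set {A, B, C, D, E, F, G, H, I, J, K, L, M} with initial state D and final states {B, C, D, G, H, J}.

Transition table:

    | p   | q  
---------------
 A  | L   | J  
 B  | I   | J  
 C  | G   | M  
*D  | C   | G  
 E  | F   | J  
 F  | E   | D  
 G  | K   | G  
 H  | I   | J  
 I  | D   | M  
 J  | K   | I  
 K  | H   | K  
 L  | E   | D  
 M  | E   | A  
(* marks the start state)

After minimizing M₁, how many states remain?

10

Reachable states from the start: {A,C,D,E,F,G,H,I,J,K,L,M}. Unreachable: {B} — drop them.
Start with accepting vs non-accepting: {C,D,G,H,J} | {A,E,F,I,K,L,M}.
Split {C,D,G,H,J} by δ(·,p) → {G,H,J} and {C,D}.
Refine {G,H,J} on symbol q: members go to different blocks, giving {G,H} and {J}.
On input q, block {G,H} splits into {G} and {H}.
Split {A,E,F,I,K,L,M} by δ(·,p) → {A,E,F,L,M} and {I} and {K}.
Split {A,E,F,L,M} by δ(·,q) → {A,E} and {F,L} and {M}.
Split {C,D} by δ(·,p) → {C} and {D}.
Stable partition: {G} | {A,E} | {C} | {J} | {H} | {I} | {K} | {F,L} | {M} | {D} — 10 equivalence classes.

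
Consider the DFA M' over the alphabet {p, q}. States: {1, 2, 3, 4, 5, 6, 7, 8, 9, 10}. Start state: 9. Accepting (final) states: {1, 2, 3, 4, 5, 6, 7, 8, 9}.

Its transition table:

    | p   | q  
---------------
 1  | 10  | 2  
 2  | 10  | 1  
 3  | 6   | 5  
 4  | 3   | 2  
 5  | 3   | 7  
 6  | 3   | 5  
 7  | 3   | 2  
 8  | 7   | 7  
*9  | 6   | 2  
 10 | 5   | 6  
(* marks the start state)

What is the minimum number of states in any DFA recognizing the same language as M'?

5

States {4,8} cannot be reached from the start state, so discard them.
Start with accepting vs non-accepting: {1,2,3,5,6,7,9} | {10}.
Split {1,2,3,5,6,7,9} by δ(·,p) → {3,5,6,7,9} and {1,2}.
Refine {3,5,6,7,9} on symbol q: members go to different blocks, giving {3,5,6} and {7,9}.
Split {3,5,6} by δ(·,q) → {3,6} and {5}.
The partition is now stable with 5 blocks: {3,6} | {10} | {1,2} | {7,9} | {5}.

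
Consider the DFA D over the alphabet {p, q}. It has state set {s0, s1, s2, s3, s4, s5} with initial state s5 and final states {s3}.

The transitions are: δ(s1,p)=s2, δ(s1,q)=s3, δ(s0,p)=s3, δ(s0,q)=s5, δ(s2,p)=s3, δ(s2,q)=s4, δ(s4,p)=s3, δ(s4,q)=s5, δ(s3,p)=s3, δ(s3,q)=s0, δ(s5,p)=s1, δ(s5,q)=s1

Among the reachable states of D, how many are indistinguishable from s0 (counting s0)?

All states are reachable from the start state.
Initial partition by acceptance: {s3} | {s0,s1,s2,s4,s5}.
Split {s0,s1,s2,s4,s5} by δ(·,p) → {s0,s2,s4} and {s1,s5}.
Split {s0,s2,s4} by δ(·,q) → {s0,s4} and {s2}.
Split {s1,s5} by δ(·,p) → {s1} and {s5}.
No further refinement is possible. Final partition (5 blocks): {s3} | {s0,s4} | {s1} | {s2} | {s5}.
The equivalence class containing s0 is {s0,s4}, of size 2.

2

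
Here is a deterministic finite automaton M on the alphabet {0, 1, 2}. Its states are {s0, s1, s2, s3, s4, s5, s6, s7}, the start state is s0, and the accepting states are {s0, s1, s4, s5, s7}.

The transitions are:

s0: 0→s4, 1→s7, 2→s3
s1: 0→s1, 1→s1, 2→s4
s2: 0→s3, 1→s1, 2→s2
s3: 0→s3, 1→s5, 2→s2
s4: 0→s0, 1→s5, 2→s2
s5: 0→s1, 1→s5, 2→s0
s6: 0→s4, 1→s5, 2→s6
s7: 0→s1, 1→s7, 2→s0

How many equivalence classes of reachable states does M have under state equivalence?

Reachable states from the start: {s0,s1,s2,s3,s4,s5,s7}. Unreachable: {s6} — drop them.
P0 = {s0,s1,s4,s5,s7} | {s2,s3}.
Refine {s0,s1,s4,s5,s7} on symbol 2: members go to different blocks, giving {s1,s5,s7} and {s0,s4}.
The partition is now stable with 3 blocks: {s1,s5,s7} | {s2,s3} | {s0,s4}.

3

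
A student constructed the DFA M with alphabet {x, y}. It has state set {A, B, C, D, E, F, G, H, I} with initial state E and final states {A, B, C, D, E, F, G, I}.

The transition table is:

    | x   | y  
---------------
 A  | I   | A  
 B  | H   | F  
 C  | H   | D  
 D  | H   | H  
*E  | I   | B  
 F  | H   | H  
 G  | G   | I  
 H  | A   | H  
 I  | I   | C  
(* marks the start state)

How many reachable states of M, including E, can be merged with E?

2

Reachable states from the start: {A,B,C,D,E,F,H,I}. Unreachable: {G} — drop them.
Start with accepting vs non-accepting: {A,B,C,D,E,F,I} | {H}.
Split {A,B,C,D,E,F,I} by δ(·,x) → {B,C,D,F} and {A,E,I}.
Split {B,C,D,F} by δ(·,y) → {B,C} and {D,F}.
Refine {A,E,I} on symbol y: members go to different blocks, giving {E,I} and {A}.
Stable partition: {B,C} | {H} | {E,I} | {D,F} | {A} — 5 equivalence classes.
The equivalence class containing E is {E,I}, of size 2.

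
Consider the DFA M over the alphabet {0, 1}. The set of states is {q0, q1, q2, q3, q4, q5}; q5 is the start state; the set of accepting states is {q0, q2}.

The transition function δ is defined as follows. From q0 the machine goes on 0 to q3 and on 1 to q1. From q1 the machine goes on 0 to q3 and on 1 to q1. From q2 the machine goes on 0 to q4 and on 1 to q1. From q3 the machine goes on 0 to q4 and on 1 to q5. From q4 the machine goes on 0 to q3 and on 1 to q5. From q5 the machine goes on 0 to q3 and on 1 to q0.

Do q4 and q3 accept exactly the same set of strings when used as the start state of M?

States {q2} cannot be reached from the start state, so discard them.
Initial partition by acceptance: {q0} | {q1,q3,q4,q5}.
Refine {q1,q3,q4,q5} on symbol 1: members go to different blocks, giving {q1,q3,q4} and {q5}.
On input 1, block {q1,q3,q4} splits into {q3,q4} and {q1}.
Stable partition: {q0} | {q3,q4} | {q5} | {q1} — 4 equivalence classes.
q4 and q3 lie in the same block of the stable partition, so they are equivalent — no string distinguishes them.

Yes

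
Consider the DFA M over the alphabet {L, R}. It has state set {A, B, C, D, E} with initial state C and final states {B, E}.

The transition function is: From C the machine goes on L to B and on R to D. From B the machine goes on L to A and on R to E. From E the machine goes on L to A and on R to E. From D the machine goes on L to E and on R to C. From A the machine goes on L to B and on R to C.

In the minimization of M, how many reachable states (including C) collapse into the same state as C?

3

Every state is reachable, so we keep all 5.
P0 = {B,E} | {A,C,D}.
No further refinement is possible. Final partition (2 blocks): {B,E} | {A,C,D}.
The equivalence class containing C is {A,C,D}, of size 3.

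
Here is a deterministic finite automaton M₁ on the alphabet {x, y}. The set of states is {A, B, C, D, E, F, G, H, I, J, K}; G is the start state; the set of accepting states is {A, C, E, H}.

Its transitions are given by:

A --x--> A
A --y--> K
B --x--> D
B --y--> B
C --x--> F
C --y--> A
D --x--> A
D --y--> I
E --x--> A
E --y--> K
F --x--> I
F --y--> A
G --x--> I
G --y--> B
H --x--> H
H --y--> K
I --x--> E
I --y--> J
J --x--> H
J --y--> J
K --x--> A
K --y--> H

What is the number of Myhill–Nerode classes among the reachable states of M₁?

4

First remove the unreachable states {C,F}; 9 states remain.
Start with accepting vs non-accepting: {A,E,H} | {B,D,G,I,J,K}.
Refine {B,D,G,I,J,K} on symbol x: members go to different blocks, giving {D,I,J,K} and {B,G}.
Refine {D,I,J,K} on symbol y: members go to different blocks, giving {D,I,J} and {K}.
Stable partition: {A,E,H} | {D,I,J} | {B,G} | {K} — 4 equivalence classes.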